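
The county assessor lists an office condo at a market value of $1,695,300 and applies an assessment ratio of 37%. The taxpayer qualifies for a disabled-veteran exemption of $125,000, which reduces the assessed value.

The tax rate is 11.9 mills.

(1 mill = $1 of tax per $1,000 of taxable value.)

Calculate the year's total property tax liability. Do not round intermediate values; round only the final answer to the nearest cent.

$5,976.91

Assessed value = $1,695,300 × 0.37 = $627,261
Taxable value = $627,261 − $125,000 = $502,261
Tax = $502,261 × 0.0119 = $5,976.9059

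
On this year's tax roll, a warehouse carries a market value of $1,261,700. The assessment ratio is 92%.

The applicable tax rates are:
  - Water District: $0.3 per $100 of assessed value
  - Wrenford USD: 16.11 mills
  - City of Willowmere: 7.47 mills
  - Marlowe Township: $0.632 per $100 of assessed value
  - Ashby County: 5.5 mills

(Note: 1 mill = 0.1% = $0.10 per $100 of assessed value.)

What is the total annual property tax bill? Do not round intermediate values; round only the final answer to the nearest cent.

Assessed value = $1,261,700 × 0.92 = $1,160,764
Water District: $1,160,764 × 0.003 = $3,482.292
Wrenford USD: $1,160,764 × 0.01611 = $18,699.90804
City of Willowmere: $1,160,764 × 0.00747 = $8,670.90708
Marlowe Township: $1,160,764 × 0.00632 = $7,336.02848
Ashby County: $1,160,764 × 0.0055 = $6,384.202
Total = $44,573.3376

$44,573.34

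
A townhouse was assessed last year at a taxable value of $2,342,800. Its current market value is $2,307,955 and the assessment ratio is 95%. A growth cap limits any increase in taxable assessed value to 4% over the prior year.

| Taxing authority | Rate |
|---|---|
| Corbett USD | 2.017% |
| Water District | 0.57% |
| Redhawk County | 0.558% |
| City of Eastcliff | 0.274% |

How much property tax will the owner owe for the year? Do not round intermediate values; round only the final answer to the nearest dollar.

$74,964

Uncapped assessed value = $2,307,955 × 0.95 = $2,192,557.25
Cap limit = $2,342,800 × 1.04 = $2,436,512
Taxable assessed value = min($2,192,557.25, $2,436,512) = $2,192,557.25 (cap does not bind)
Corbett USD: $2,192,557.25 × 0.02017 = $44,223.8797325
Water District: $2,192,557.25 × 0.0057 = $12,497.576325
Redhawk County: $2,192,557.25 × 0.00558 = $12,234.469455
City of Eastcliff: $2,192,557.25 × 0.00274 = $6,007.606865
Total = $74,963.5323775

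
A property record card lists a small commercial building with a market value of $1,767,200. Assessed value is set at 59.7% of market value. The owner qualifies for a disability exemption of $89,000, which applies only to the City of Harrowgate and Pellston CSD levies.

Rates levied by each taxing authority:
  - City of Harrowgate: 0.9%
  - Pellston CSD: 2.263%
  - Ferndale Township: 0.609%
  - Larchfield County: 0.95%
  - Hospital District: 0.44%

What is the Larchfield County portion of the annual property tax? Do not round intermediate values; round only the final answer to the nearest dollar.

$10,023

Assessed value = $1,767,200 × 0.597 = $1,055,018.4
Larchfield County taxable value = $1,055,018.4 (exemption does not apply)
Larchfield County levy = $1,055,018.4 × 0.0095 = $10,022.6748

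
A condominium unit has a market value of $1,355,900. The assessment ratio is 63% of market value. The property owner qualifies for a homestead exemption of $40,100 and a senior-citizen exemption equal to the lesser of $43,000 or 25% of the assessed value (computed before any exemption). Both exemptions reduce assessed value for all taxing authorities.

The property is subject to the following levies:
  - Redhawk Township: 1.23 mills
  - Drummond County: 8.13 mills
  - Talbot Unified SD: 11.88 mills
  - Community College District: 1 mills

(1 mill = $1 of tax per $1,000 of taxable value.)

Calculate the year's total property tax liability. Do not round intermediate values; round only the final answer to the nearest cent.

Assessed value = $1,355,900 × 0.63 = $854,217
Senior-citizen exemption = min($43,000, 25% × $854,217) = min($43,000, $213,554.25) = $43,000 (dollar cap binds)
Taxable value = $854,217 − $40,100 − $43,000 = $771,117
Redhawk Township: $771,117 × 0.00123 = $948.47391
Drummond County: $771,117 × 0.00813 = $6,269.18121
Talbot Unified SD: $771,117 × 0.01188 = $9,160.86996
Community College District: $771,117 × 0.001 = $771.117
Total = $17,149.64208

$17,149.64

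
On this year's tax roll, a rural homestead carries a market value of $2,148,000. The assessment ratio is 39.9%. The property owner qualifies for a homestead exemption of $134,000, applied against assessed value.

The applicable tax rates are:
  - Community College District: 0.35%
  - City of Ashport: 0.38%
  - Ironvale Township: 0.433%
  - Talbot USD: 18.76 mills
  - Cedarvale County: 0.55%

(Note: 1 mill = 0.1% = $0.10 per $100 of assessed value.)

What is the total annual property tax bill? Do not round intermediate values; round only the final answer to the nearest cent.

Assessed value = $2,148,000 × 0.399 = $857,052
Taxable value = $857,052 − $134,000 = $723,052
Community College District: $723,052 × 0.0035 = $2,530.682
City of Ashport: $723,052 × 0.0038 = $2,747.5976
Ironvale Township: $723,052 × 0.00433 = $3,130.81516
Talbot USD: $723,052 × 0.01876 = $13,564.45552
Cedarvale County: $723,052 × 0.0055 = $3,976.786
Total = $25,950.33628

$25,950.34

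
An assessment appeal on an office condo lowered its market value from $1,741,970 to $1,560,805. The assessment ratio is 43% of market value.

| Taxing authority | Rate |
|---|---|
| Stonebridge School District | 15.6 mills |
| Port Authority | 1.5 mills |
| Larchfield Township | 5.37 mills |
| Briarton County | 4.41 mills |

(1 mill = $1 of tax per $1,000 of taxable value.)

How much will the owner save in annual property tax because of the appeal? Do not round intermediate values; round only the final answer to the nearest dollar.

$2,094

Old assessed value = $1,741,970 × 0.43 = $749,047.1
New assessed value = $1,560,805 × 0.43 = $671,146.15
Combined rate = 0.0156 + 0.0015 + 0.00537 + 0.00441 = 0.02688
Old tax = $749,047.1 × 0.02688 = $20,134.386048
New tax = $671,146.15 × 0.02688 = $18,040.408512
Reduction = $20,134.386048 − $18,040.408512 = $2,093.977536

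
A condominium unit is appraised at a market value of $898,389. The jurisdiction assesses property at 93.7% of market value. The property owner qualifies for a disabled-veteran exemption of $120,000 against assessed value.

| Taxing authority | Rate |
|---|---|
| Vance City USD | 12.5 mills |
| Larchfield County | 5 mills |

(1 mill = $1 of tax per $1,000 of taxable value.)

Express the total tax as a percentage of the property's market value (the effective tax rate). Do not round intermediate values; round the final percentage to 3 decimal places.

1.406%

Assessed value = $898,389 × 0.937 = $841,790.493
Taxable value = $841,790.493 − $120,000 = $721,790.493
Vance City USD: $721,790.493 × 0.0125 = $9,022.3811625
Larchfield County: $721,790.493 × 0.005 = $3,608.952465
Total tax = $12,631.3336275
Effective rate = $12,631.3336275 ÷ $898,389 = 1.406% of market value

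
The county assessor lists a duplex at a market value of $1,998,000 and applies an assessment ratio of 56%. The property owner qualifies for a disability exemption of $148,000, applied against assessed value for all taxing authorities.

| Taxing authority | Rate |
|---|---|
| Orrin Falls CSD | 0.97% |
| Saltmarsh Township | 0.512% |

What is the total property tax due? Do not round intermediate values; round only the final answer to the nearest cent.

Assessed value = $1,998,000 × 0.56 = $1,118,880
Taxable value = $1,118,880 − $148,000 = $970,880
Orrin Falls CSD: $970,880 × 0.0097 = $9,417.536
Saltmarsh Township: $970,880 × 0.00512 = $4,970.9056
Total = $9,417.536 + $4,970.9056 = $14,388.4416

$14,388.44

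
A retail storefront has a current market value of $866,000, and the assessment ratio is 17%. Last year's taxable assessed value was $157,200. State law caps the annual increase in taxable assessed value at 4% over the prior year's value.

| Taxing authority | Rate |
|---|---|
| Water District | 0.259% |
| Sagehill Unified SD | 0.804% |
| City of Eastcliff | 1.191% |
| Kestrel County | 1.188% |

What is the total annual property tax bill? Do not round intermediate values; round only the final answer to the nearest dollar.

Uncapped assessed value = $866,000 × 0.17 = $147,220
Cap limit = $157,200 × 1.04 = $163,488
Taxable assessed value = min($147,220, $163,488) = $147,220 (cap does not bind)
Water District: $147,220 × 0.00259 = $381.2998
Sagehill Unified SD: $147,220 × 0.00804 = $1,183.6488
City of Eastcliff: $147,220 × 0.01191 = $1,753.3902
Kestrel County: $147,220 × 0.01188 = $1,748.9736
Total = $5,067.3124

$5,067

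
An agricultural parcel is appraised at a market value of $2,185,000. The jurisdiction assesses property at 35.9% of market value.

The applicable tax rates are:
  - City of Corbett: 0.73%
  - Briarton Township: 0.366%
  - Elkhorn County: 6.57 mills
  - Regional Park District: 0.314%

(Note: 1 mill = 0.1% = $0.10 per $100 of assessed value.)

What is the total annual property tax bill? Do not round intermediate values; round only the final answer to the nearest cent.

$16,213.86

Assessed value = $2,185,000 × 0.359 = $784,415
City of Corbett: $784,415 × 0.0073 = $5,726.2295
Briarton Township: $784,415 × 0.00366 = $2,870.9589
Elkhorn County: $784,415 × 0.00657 = $5,153.60655
Regional Park District: $784,415 × 0.00314 = $2,463.0631
Total = $16,213.85805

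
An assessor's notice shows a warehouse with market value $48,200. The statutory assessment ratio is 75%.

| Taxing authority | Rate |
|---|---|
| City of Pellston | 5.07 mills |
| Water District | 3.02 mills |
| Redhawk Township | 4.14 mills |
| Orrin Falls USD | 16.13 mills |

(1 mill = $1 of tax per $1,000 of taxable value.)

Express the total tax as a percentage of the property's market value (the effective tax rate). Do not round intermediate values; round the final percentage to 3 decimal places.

Assessed value = $48,200 × 0.75 = $36,150
City of Pellston: $36,150 × 0.00507 = $183.2805
Water District: $36,150 × 0.00302 = $109.173
Redhawk Township: $36,150 × 0.00414 = $149.661
Orrin Falls USD: $36,150 × 0.01613 = $583.0995
Total tax = $1,025.214
Effective rate = $1,025.214 ÷ $48,200 = 2.127% of market value

2.127%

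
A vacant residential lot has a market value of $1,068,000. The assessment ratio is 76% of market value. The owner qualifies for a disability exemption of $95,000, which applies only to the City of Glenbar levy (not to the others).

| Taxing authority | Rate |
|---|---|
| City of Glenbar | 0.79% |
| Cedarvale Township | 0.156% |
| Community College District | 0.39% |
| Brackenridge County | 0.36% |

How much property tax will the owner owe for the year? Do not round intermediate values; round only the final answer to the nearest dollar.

Assessed value = $1,068,000 × 0.76 = $811,680
City of Glenbar: ($811,680 − $95,000) × 0.0079 = $716,680 × 0.0079 = $5,661.772
Cedarvale Township: $811,680 × 0.00156 = $1,266.2208
Community College District: $811,680 × 0.0039 = $3,165.552
Brackenridge County: $811,680 × 0.0036 = $2,922.048
Total = $13,015.5928

$13,016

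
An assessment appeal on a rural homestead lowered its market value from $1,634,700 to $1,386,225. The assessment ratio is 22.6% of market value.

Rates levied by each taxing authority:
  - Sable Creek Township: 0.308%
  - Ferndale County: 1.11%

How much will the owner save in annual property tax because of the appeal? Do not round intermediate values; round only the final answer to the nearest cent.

$796.28

Old assessed value = $1,634,700 × 0.226 = $369,442.2
New assessed value = $1,386,225 × 0.226 = $313,286.85
Combined rate = 0.00308 + 0.0111 = 0.01418
Old tax = $369,442.2 × 0.01418 = $5,238.690396
New tax = $313,286.85 × 0.01418 = $4,442.407533
Reduction = $5,238.690396 − $4,442.407533 = $796.282863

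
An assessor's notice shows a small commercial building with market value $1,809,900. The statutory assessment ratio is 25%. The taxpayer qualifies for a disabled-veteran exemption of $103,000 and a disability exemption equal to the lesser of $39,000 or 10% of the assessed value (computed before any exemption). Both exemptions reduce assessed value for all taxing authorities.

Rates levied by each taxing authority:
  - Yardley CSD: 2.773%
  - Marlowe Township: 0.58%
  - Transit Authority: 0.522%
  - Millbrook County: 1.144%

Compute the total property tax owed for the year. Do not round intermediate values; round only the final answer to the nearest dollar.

$15,583

Assessed value = $1,809,900 × 0.25 = $452,475
Disability exemption = min($39,000, 10% × $452,475) = min($39,000, $45,247.5) = $39,000 (dollar cap binds)
Taxable value = $452,475 − $103,000 − $39,000 = $310,475
Yardley CSD: $310,475 × 0.02773 = $8,609.47175
Marlowe Township: $310,475 × 0.0058 = $1,800.755
Transit Authority: $310,475 × 0.00522 = $1,620.6795
Millbrook County: $310,475 × 0.01144 = $3,551.834
Total = $15,582.74025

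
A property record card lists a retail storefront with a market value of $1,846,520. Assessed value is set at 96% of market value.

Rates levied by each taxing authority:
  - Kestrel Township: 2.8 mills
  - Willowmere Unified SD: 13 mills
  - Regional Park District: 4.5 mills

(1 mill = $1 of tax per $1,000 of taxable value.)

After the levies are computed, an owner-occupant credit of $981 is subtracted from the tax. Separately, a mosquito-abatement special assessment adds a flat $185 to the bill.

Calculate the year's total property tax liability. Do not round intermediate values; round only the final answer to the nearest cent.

$35,188.98

Assessed value = $1,846,520 × 0.96 = $1,772,659.2
Kestrel Township: $1,772,659.2 × 0.0028 = $4,963.44576
Willowmere Unified SD: $1,772,659.2 × 0.013 = $23,044.5696
Regional Park District: $1,772,659.2 × 0.0045 = $7,976.9664
Levies subtotal = $35,984.98176
After credit = $35,984.98176 − $981 = $35,003.98176
Total = $35,003.98176 + $185 = $35,188.98176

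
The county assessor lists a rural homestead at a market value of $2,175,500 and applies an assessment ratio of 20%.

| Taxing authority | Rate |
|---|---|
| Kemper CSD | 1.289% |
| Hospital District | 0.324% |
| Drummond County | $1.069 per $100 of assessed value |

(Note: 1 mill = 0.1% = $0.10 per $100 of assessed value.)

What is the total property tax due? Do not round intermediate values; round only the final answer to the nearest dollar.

Assessed value = $2,175,500 × 0.2 = $435,100
Kemper CSD: $435,100 × 0.01289 = $5,608.439
Hospital District: $435,100 × 0.00324 = $1,409.724
Drummond County: $435,100 × 0.01069 = $4,651.219
Total = $11,669.382

$11,669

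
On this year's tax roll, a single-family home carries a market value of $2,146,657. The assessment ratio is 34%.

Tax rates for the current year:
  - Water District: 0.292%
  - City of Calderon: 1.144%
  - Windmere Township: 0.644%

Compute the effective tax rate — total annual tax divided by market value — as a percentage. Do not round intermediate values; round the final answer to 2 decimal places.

Assessed value = $2,146,657 × 0.34 = $729,863.38
Water District: $729,863.38 × 0.00292 = $2,131.2010696
City of Calderon: $729,863.38 × 0.01144 = $8,349.6370672
Windmere Township: $729,863.38 × 0.00644 = $4,700.3201672
Total tax = $15,181.158304
Effective rate = $15,181.158304 ÷ $2,146,657 = 0.71% of market value

0.71%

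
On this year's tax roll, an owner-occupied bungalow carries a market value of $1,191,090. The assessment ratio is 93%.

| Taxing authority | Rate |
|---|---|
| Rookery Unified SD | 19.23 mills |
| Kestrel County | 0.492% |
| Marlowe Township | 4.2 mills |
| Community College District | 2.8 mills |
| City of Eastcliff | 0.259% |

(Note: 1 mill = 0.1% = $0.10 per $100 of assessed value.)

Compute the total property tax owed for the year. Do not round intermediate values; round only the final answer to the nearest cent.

Assessed value = $1,191,090 × 0.93 = $1,107,713.7
Rookery Unified SD: $1,107,713.7 × 0.01923 = $21,301.334451
Kestrel County: $1,107,713.7 × 0.00492 = $5,449.951404
Marlowe Township: $1,107,713.7 × 0.0042 = $4,652.39754
Community College District: $1,107,713.7 × 0.0028 = $3,101.59836
City of Eastcliff: $1,107,713.7 × 0.00259 = $2,868.978483
Total = $37,374.260238

$37,374.26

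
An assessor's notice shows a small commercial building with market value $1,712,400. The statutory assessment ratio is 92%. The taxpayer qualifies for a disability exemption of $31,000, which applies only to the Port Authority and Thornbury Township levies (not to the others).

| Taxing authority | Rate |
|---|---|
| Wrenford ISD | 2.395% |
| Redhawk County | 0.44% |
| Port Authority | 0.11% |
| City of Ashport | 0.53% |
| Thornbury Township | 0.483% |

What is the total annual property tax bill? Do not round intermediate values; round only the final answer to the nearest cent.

Assessed value = $1,712,400 × 0.92 = $1,575,408
Wrenford ISD: $1,575,408 × 0.02395 = $37,731.0216
Redhawk County: $1,575,408 × 0.0044 = $6,931.7952
Port Authority: ($1,575,408 − $31,000) × 0.0011 = $1,544,408 × 0.0011 = $1,698.8488
City of Ashport: $1,575,408 × 0.0053 = $8,349.6624
Thornbury Township: ($1,575,408 − $31,000) × 0.00483 = $1,544,408 × 0.00483 = $7,459.49064
Total = $62,170.81864

$62,170.82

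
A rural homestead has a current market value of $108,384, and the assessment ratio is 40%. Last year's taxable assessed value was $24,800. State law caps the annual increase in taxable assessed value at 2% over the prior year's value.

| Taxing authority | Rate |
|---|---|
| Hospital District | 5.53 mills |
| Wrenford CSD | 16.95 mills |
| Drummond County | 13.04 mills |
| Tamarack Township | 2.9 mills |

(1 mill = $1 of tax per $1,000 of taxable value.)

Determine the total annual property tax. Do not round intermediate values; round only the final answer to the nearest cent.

$971.87

Uncapped assessed value = $108,384 × 0.4 = $43,353.6
Cap limit = $24,800 × 1.02 = $25,296
Taxable assessed value = min($43,353.6, $25,296) = $25,296 (cap binds)
Hospital District: $25,296 × 0.00553 = $139.88688
Wrenford CSD: $25,296 × 0.01695 = $428.7672
Drummond County: $25,296 × 0.01304 = $329.85984
Tamarack Township: $25,296 × 0.0029 = $73.3584
Total = $971.87232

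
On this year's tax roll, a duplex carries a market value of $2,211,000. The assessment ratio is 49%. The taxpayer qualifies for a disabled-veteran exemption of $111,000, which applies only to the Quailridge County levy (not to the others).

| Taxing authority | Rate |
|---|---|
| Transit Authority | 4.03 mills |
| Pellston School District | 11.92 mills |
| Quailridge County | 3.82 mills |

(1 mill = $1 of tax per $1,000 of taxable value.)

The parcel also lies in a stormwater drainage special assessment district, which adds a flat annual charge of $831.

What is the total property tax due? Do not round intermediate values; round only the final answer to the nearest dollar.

$21,826

Assessed value = $2,211,000 × 0.49 = $1,083,390
Transit Authority: $1,083,390 × 0.00403 = $4,366.0617
Pellston School District: $1,083,390 × 0.01192 = $12,914.0088
Quailridge County: ($1,083,390 − $111,000) × 0.00382 = $972,390 × 0.00382 = $3,714.5298
Levies subtotal = $20,994.6003
Total = $20,994.6003 + $831 = $21,825.6003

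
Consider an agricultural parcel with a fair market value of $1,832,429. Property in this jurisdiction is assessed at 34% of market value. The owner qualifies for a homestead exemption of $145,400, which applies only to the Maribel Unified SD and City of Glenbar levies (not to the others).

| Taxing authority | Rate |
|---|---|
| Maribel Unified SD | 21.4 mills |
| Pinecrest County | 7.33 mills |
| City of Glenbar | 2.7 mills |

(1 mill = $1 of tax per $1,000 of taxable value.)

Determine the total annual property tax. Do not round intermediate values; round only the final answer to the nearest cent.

Assessed value = $1,832,429 × 0.34 = $623,025.86
Maribel Unified SD: ($623,025.86 − $145,400) × 0.0214 = $477,625.86 × 0.0214 = $10,221.193404
Pinecrest County: $623,025.86 × 0.00733 = $4,566.7795538
City of Glenbar: ($623,025.86 − $145,400) × 0.0027 = $477,625.86 × 0.0027 = $1,289.589822
Total = $16,077.5627798

$16,077.56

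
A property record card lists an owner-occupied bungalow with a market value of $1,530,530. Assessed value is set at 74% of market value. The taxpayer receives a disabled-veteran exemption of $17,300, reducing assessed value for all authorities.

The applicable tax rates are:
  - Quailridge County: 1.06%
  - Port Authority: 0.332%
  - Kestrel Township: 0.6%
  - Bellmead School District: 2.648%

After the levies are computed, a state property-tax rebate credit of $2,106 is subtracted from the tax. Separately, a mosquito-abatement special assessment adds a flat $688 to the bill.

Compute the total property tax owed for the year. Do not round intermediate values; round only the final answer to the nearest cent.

Assessed value = $1,530,530 × 0.74 = $1,132,592.2
Taxable value = $1,132,592.2 − $17,300 = $1,115,292.2
Quailridge County: $1,115,292.2 × 0.0106 = $11,822.09732
Port Authority: $1,115,292.2 × 0.00332 = $3,702.770104
Kestrel Township: $1,115,292.2 × 0.006 = $6,691.7532
Bellmead School District: $1,115,292.2 × 0.02648 = $29,532.937456
Levies subtotal = $51,749.55808
After credit = $51,749.55808 − $2,106 = $49,643.55808
Total = $49,643.55808 + $688 = $50,331.55808

$50,331.56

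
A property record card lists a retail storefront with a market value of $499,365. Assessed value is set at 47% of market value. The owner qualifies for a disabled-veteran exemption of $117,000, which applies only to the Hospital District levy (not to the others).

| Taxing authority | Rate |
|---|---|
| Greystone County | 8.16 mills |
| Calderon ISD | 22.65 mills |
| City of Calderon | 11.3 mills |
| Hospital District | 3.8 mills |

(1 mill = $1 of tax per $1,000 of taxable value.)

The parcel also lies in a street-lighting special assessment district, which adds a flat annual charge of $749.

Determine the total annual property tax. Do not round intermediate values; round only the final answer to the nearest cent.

Assessed value = $499,365 × 0.47 = $234,701.55
Greystone County: $234,701.55 × 0.00816 = $1,915.164648
Calderon ISD: $234,701.55 × 0.02265 = $5,315.9901075
City of Calderon: $234,701.55 × 0.0113 = $2,652.127515
Hospital District: ($234,701.55 − $117,000) × 0.0038 = $117,701.55 × 0.0038 = $447.26589
Levies subtotal = $10,330.5481605
Total = $10,330.5481605 + $749 = $11,079.5481605

$11,079.55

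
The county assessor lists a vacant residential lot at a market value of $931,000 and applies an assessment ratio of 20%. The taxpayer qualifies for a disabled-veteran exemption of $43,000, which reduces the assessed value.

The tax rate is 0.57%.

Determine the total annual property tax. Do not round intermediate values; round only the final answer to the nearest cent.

Assessed value = $931,000 × 0.2 = $186,200
Taxable value = $186,200 − $43,000 = $143,200
Tax = $143,200 × 0.0057 = $816.24

$816.24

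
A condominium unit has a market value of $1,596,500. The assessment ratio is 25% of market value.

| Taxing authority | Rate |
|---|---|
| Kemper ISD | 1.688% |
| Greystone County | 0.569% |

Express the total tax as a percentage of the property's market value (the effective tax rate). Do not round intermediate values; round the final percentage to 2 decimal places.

Assessed value = $1,596,500 × 0.25 = $399,125
Kemper ISD: $399,125 × 0.01688 = $6,737.23
Greystone County: $399,125 × 0.00569 = $2,271.02125
Total tax = $9,008.25125
Effective rate = $9,008.25125 ÷ $1,596,500 = 0.56% of market value

0.56%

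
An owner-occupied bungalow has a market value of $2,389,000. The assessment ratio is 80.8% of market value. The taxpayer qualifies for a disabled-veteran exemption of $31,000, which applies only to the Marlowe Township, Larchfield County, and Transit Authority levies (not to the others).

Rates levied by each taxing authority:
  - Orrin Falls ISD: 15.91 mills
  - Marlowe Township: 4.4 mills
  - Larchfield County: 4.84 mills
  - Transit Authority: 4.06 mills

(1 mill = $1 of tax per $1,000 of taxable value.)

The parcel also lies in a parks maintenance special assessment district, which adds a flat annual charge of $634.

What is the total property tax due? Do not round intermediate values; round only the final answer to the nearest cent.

Assessed value = $2,389,000 × 0.808 = $1,930,312
Orrin Falls ISD: $1,930,312 × 0.01591 = $30,711.26392
Marlowe Township: ($1,930,312 − $31,000) × 0.0044 = $1,899,312 × 0.0044 = $8,356.9728
Larchfield County: ($1,930,312 − $31,000) × 0.00484 = $1,899,312 × 0.00484 = $9,192.67008
Transit Authority: ($1,930,312 − $31,000) × 0.00406 = $1,899,312 × 0.00406 = $7,711.20672
Levies subtotal = $55,972.11352
Total = $55,972.11352 + $634 = $56,606.11352

$56,606.11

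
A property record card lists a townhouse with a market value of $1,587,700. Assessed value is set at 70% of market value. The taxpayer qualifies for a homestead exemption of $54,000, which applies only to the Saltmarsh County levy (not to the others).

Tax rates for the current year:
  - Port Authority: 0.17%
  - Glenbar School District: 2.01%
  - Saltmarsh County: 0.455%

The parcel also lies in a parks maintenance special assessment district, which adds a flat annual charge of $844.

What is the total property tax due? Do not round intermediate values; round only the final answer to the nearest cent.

$29,883.43

Assessed value = $1,587,700 × 0.7 = $1,111,390
Port Authority: $1,111,390 × 0.0017 = $1,889.363
Glenbar School District: $1,111,390 × 0.0201 = $22,338.939
Saltmarsh County: ($1,111,390 − $54,000) × 0.00455 = $1,057,390 × 0.00455 = $4,811.1245
Levies subtotal = $29,039.4265
Total = $29,039.4265 + $844 = $29,883.4265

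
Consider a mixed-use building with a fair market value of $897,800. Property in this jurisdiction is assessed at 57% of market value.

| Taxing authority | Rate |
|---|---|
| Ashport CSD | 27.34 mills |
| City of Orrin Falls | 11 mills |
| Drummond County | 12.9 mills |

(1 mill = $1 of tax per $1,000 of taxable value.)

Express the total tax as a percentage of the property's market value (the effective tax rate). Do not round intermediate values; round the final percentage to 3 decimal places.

Assessed value = $897,800 × 0.57 = $511,746
Ashport CSD: $511,746 × 0.02734 = $13,991.13564
City of Orrin Falls: $511,746 × 0.011 = $5,629.206
Drummond County: $511,746 × 0.0129 = $6,601.5234
Total tax = $26,221.86504
Effective rate = $26,221.86504 ÷ $897,800 = 2.921% of market value

2.921%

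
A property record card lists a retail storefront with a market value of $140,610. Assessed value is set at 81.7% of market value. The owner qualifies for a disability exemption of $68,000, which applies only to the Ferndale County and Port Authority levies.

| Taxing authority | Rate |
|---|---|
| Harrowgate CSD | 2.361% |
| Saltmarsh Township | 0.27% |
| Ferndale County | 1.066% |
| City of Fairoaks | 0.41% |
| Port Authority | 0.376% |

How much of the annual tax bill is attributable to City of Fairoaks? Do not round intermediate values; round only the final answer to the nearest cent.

Assessed value = $140,610 × 0.817 = $114,878.37
City of Fairoaks taxable value = $114,878.37 (exemption does not apply)
City of Fairoaks levy = $114,878.37 × 0.0041 = $471.001317

$471.00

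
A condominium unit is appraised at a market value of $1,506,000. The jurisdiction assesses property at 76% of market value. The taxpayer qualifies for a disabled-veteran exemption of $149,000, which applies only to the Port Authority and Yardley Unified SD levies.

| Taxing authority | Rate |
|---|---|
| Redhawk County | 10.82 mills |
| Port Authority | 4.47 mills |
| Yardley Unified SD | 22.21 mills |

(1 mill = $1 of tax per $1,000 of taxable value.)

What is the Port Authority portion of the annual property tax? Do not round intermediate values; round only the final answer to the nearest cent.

Assessed value = $1,506,000 × 0.76 = $1,144,560
Port Authority taxable value = $1,144,560 − $149,000 = $995,560
Port Authority levy = $995,560 × 0.00447 = $4,450.1532

$4,450.15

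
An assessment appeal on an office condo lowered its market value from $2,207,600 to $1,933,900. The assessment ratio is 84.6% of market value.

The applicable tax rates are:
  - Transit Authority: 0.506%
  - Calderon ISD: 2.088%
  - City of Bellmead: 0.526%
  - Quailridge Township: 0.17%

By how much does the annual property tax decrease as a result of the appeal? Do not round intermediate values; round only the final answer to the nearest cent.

$7,618.00

Old assessed value = $2,207,600 × 0.846 = $1,867,629.6
New assessed value = $1,933,900 × 0.846 = $1,636,079.4
Combined rate = 0.00506 + 0.02088 + 0.00526 + 0.0017 = 0.0329
Old tax = $1,867,629.6 × 0.0329 = $61,445.01384
New tax = $1,636,079.4 × 0.0329 = $53,827.01226
Reduction = $61,445.01384 − $53,827.01226 = $7,618.00158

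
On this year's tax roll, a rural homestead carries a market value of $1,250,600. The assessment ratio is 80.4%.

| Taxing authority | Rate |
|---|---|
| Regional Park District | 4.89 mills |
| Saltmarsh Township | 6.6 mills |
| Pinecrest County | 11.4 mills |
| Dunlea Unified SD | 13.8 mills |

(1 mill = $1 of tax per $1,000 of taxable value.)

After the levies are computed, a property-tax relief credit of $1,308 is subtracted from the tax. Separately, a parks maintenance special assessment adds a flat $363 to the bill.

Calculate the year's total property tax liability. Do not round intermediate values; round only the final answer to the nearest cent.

$35,946.15

Assessed value = $1,250,600 × 0.804 = $1,005,482.4
Regional Park District: $1,005,482.4 × 0.00489 = $4,916.808936
Saltmarsh Township: $1,005,482.4 × 0.0066 = $6,636.18384
Pinecrest County: $1,005,482.4 × 0.0114 = $11,462.49936
Dunlea Unified SD: $1,005,482.4 × 0.0138 = $13,875.65712
Levies subtotal = $36,891.149256
After credit = $36,891.149256 − $1,308 = $35,583.149256
Total = $35,583.149256 + $363 = $35,946.149256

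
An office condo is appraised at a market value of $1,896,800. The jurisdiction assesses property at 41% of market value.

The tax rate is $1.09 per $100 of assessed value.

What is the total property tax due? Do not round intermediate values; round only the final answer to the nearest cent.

$8,476.80

Assessed value = $1,896,800 × 0.41 = $777,688
Tax = $777,688 × 0.0109 = $8,476.7992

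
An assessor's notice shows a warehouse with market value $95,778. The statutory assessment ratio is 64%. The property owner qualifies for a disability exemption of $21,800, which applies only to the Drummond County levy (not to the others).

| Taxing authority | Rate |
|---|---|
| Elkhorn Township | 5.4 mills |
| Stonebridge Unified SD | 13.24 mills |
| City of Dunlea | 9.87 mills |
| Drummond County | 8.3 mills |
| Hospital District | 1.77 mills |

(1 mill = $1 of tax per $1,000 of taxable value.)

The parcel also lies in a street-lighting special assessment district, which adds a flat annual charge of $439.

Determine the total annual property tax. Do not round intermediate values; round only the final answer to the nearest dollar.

Assessed value = $95,778 × 0.64 = $61,297.92
Elkhorn Township: $61,297.92 × 0.0054 = $331.008768
Stonebridge Unified SD: $61,297.92 × 0.01324 = $811.5844608
City of Dunlea: $61,297.92 × 0.00987 = $605.0104704
Drummond County: ($61,297.92 − $21,800) × 0.0083 = $39,497.92 × 0.0083 = $327.832736
Hospital District: $61,297.92 × 0.00177 = $108.4973184
Levies subtotal = $2,183.9337536
Total = $2,183.9337536 + $439 = $2,622.9337536

$2,623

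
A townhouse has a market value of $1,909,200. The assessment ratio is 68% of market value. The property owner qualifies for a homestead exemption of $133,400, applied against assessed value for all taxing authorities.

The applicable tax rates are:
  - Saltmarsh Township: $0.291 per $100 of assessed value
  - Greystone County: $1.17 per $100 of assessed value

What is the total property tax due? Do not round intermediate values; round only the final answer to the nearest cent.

Assessed value = $1,909,200 × 0.68 = $1,298,256
Taxable value = $1,298,256 − $133,400 = $1,164,856
Saltmarsh Township: $1,164,856 × 0.00291 = $3,389.73096
Greystone County: $1,164,856 × 0.0117 = $13,628.8152
Total = $3,389.73096 + $13,628.8152 = $17,018.54616

$17,018.55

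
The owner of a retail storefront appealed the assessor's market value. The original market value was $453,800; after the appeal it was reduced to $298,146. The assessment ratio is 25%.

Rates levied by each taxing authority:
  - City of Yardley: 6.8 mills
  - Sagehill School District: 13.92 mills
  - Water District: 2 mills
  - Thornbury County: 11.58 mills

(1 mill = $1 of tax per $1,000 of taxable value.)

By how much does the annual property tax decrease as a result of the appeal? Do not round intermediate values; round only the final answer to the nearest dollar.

$1,335

Old assessed value = $453,800 × 0.25 = $113,450
New assessed value = $298,146 × 0.25 = $74,536.5
Combined rate = 0.0068 + 0.01392 + 0.002 + 0.01158 = 0.0343
Old tax = $113,450 × 0.0343 = $3,891.335
New tax = $74,536.5 × 0.0343 = $2,556.60195
Reduction = $3,891.335 − $2,556.60195 = $1,334.73305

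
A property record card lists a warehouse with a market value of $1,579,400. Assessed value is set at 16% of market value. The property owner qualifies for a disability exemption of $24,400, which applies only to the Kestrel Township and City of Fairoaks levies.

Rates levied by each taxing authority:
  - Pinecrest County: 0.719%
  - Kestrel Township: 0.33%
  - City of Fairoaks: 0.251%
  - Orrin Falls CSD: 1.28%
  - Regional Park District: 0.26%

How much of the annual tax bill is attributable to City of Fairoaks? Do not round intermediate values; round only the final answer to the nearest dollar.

$573

Assessed value = $1,579,400 × 0.16 = $252,704
City of Fairoaks taxable value = $252,704 − $24,400 = $228,304
City of Fairoaks levy = $228,304 × 0.00251 = $573.04304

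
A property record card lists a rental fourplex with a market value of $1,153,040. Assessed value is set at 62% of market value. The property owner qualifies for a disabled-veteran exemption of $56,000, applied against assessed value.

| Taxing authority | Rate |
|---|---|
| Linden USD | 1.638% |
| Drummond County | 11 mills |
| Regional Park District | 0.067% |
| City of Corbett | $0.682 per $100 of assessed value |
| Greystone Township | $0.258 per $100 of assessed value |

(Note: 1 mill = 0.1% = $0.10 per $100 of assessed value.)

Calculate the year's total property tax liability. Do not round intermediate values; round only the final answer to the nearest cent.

Assessed value = $1,153,040 × 0.62 = $714,884.8
Taxable value = $714,884.8 − $56,000 = $658,884.8
Linden USD: $658,884.8 × 0.01638 = $10,792.533024
Drummond County: $658,884.8 × 0.011 = $7,247.7328
Regional Park District: $658,884.8 × 0.00067 = $441.452816
City of Corbett: $658,884.8 × 0.00682 = $4,493.594336
Greystone Township: $658,884.8 × 0.00258 = $1,699.922784
Total = $24,675.23576

$24,675.24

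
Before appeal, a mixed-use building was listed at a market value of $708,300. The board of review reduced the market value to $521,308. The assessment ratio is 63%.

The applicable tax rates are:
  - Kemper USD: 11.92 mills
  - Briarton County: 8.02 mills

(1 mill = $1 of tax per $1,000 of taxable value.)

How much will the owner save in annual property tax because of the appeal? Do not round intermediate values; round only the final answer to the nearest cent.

Old assessed value = $708,300 × 0.63 = $446,229
New assessed value = $521,308 × 0.63 = $328,424.04
Combined rate = 0.01192 + 0.00802 = 0.01994
Old tax = $446,229 × 0.01994 = $8,897.80626
New tax = $328,424.04 × 0.01994 = $6,548.7753576
Reduction = $8,897.80626 − $6,548.7753576 = $2,349.0309024

$2,349.03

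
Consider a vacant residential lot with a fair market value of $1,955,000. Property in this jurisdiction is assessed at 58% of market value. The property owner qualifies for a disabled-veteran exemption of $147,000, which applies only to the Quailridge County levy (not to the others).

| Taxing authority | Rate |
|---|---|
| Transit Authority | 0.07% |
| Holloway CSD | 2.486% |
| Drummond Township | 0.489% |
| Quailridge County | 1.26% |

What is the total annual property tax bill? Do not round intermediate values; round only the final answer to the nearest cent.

$46,962.20

Assessed value = $1,955,000 × 0.58 = $1,133,900
Transit Authority: $1,133,900 × 0.0007 = $793.73
Holloway CSD: $1,133,900 × 0.02486 = $28,188.754
Drummond Township: $1,133,900 × 0.00489 = $5,544.771
Quailridge County: ($1,133,900 − $147,000) × 0.0126 = $986,900 × 0.0126 = $12,434.94
Total = $46,962.195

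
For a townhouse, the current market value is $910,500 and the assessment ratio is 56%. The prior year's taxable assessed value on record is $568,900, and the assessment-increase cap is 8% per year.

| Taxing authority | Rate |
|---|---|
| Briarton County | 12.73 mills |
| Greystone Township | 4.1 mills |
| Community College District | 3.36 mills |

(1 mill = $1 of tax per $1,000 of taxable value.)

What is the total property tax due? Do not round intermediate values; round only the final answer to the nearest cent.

$10,294.48

Uncapped assessed value = $910,500 × 0.56 = $509,880
Cap limit = $568,900 × 1.08 = $614,412
Taxable assessed value = min($509,880, $614,412) = $509,880 (cap does not bind)
Briarton County: $509,880 × 0.01273 = $6,490.7724
Greystone Township: $509,880 × 0.0041 = $2,090.508
Community College District: $509,880 × 0.00336 = $1,713.1968
Total = $10,294.4772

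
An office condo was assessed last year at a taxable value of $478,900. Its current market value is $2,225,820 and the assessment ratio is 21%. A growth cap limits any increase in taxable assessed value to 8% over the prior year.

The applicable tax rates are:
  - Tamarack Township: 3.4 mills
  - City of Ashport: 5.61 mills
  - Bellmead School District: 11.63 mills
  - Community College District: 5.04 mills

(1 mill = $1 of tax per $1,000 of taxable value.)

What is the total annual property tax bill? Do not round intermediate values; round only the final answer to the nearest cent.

Uncapped assessed value = $2,225,820 × 0.21 = $467,422.2
Cap limit = $478,900 × 1.08 = $517,212
Taxable assessed value = min($467,422.2, $517,212) = $467,422.2 (cap does not bind)
Tamarack Township: $467,422.2 × 0.0034 = $1,589.23548
City of Ashport: $467,422.2 × 0.00561 = $2,622.238542
Bellmead School District: $467,422.2 × 0.01163 = $5,436.120186
Community College District: $467,422.2 × 0.00504 = $2,355.807888
Total = $12,003.402096

$12,003.40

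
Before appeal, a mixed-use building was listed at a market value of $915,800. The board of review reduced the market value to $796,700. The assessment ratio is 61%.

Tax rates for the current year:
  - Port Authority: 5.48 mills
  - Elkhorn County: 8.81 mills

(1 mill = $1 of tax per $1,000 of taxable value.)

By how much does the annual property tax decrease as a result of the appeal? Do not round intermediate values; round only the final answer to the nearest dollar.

$1,038

Old assessed value = $915,800 × 0.61 = $558,638
New assessed value = $796,700 × 0.61 = $485,987
Combined rate = 0.00548 + 0.00881 = 0.01429
Old tax = $558,638 × 0.01429 = $7,982.93702
New tax = $485,987 × 0.01429 = $6,944.75423
Reduction = $7,982.93702 − $6,944.75423 = $1,038.18279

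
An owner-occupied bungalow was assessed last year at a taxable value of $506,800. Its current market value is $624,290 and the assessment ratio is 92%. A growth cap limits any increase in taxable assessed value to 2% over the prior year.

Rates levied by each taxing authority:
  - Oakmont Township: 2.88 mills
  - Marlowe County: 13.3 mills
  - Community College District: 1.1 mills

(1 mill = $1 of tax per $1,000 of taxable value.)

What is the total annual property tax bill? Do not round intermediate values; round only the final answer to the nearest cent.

Uncapped assessed value = $624,290 × 0.92 = $574,346.8
Cap limit = $506,800 × 1.02 = $516,936
Taxable assessed value = min($574,346.8, $516,936) = $516,936 (cap binds)
Oakmont Township: $516,936 × 0.00288 = $1,488.77568
Marlowe County: $516,936 × 0.0133 = $6,875.2488
Community College District: $516,936 × 0.0011 = $568.6296
Total = $8,932.65408

$8,932.65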